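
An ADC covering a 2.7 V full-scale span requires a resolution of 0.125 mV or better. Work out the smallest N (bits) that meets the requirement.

15 bits

Number of steps required ≥ 2.7 V / 0.125 mV = 21600.00.
Need 2^N ≥ 21600.00; 2^14 = 16384, 2^15 = 32768.
Minimum N = 15.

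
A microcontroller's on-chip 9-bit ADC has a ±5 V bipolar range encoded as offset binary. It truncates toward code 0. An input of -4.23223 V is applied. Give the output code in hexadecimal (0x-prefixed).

With 512 levels over 10 V, one step is 19.531 mV.
(-4.23223 − (−5)) / 0.0195312 = 39.310 LSBs.
⌊·⌋(39.310) = 39.
In hexadecimal (0x-prefixed): 0x27.

code 0x27 (decimal 39)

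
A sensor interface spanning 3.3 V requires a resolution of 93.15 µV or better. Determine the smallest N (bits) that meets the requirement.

Number of steps required ≥ 3.3 V / 93.15 µV = 35426.73.
Need 2^N ≥ 35426.73; 2^15 = 32768, 2^16 = 65536.
Minimum N = 16.

16 bits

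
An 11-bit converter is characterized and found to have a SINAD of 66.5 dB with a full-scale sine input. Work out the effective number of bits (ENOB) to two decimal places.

10.75 bits

ENOB = (SINAD − 1.76) / 6.02 = (66.5 − 1.76)/6.02 = 10.754.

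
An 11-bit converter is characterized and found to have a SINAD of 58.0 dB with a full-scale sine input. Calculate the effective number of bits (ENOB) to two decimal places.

ENOB = (SINAD − 1.76) / 6.02 = (58.0 − 1.76)/6.02 = 9.342.

9.34 bits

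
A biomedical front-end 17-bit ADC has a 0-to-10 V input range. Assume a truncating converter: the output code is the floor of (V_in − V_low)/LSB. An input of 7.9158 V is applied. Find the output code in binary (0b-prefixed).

With 131072 levels over 10 V, one step is 76.29 µV.
Input sits at 103753.974 steps above V_low.
⌊·⌋(103753.974) = 103753.
In binary (0b-prefixed): 0b11001010101001001.

code 0b11001010101001001 (decimal 103753)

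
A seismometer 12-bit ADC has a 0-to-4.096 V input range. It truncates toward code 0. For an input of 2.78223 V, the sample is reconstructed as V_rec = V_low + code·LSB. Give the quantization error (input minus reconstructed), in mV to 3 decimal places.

One LSB is 4.096 V / 4096 = 1.000 mV.
(V_in − V_low)/LSB = (2.78223 − 0)/0.001 = 2782.2300 → code 2782 (floor).
Reconstructed: 2.782 V.
V_in − V_rec = 0.00023 V = 0.230 mV.

0.230 mV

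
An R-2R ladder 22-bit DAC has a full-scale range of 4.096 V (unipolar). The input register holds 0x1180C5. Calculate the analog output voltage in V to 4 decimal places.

1.1202 V

LSB = 4.096 V / 2^22 = 0.98 µV.
Code 0x1180C5 = 1147077 decimal.
V_out = 0 + 1147077 × 9.76563e-07 V = 1.12019 V.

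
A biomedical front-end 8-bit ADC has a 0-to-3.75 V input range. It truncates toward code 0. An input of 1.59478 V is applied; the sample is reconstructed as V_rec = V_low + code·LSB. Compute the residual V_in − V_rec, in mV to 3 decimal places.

12.749 mV

Step size: 3.75 V ÷ 2^8 = 14.648 mV.
Scaled input = 108.8703 LSBs, so code = 108.
Code 108 maps back to 0 + 108×0.0146484 V = 1.5820312 V.
V_in − V_rec = 0.0127487 V = 12.749 mV.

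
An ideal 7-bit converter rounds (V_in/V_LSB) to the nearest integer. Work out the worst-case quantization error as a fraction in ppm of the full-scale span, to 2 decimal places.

3906.25 ppm

Rounding → worst-case error = ½ LSB = V_FS/2^8, so 1e+06/256 = 3906.25 ppm of full scale.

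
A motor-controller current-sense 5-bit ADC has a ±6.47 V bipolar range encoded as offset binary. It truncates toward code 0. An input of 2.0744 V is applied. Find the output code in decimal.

code 21

With 32 levels over 12.94 V, one step is 404.375 mV.
(2.0744 − (−6.47)) / 0.404375 = 21.130 LSBs.
Floor → code 21.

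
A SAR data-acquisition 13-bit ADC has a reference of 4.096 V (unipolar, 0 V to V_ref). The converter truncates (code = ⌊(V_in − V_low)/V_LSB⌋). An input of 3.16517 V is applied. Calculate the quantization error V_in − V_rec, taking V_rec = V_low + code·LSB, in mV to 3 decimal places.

One LSB is 4.096 V / 8192 = 0.500 mV.
Scaled input = 6330.3400 LSBs, so code = 6330.
Code 6330 maps back to 0 + 6330×0.0005 V = 3.165 V.
V_in − V_rec = 0.00017 V = 0.170 mV.

0.170 mV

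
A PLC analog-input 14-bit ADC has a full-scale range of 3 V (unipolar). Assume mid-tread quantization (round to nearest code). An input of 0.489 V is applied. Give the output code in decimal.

code 2671

LSB = 3 V / 16384 = 183.11 µV.
(0.489 − 0) / 0.000183105 = 2670.592 LSBs.
So the output code is 2671.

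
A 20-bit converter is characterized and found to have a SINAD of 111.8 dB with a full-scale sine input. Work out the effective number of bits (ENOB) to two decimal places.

ENOB = (SINAD − 1.76) / 6.02 = (111.8 − 1.76)/6.02 = 18.279.

18.28 bits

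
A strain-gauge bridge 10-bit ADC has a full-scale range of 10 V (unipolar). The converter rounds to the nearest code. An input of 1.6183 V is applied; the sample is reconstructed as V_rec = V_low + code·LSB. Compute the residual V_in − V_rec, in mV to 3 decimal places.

Step size: 10 V ÷ 2^10 = 9.766 mV.
(V_in − V_low)/LSB = (1.6183 − 0)/0.00976562 = 165.7139 → code 166 (round).
V_rec = 0 + 166·0.00976562 = 1.6210938 V.
Error = 1.6183 − 1.6210938 = -0.00279375 V = -2.794 mV.

-2.794 mV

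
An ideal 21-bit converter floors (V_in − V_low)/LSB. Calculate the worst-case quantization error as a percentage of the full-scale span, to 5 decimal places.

0.00005 %

Truncating → worst-case error = 1 LSB = V_FS/2^21, so 100/2097152 = 4.76837e-05 % of full scale.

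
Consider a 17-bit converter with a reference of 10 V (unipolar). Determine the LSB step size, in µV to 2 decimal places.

Full-scale span = 10 V.
LSB = 10 / 2^17 = 10 / 131072 = 7.62939e-05 V = 76.29 µV.

76.29 µV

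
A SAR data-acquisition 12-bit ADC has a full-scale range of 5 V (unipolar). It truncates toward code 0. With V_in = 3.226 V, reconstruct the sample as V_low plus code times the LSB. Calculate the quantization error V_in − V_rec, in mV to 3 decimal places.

0.902 mV

One LSB is 5 V / 4096 = 1.221 mV.
Scaled input = 2642.7392 LSBs, so code = 2642.
Code 2642 maps back to 0 + 2642×0.0012207 V = 3.2250977 V.
Difference: 0.000902344 V → 0.902 mV.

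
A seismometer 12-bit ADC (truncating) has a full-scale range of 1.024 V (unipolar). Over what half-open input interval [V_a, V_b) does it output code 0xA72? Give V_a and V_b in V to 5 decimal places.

LSB = 1.024/2^12 = 250.00 µV.
Code 0xA72 = 2674 decimal.
V_a = V_low + 2674·LSB = 0.6685 V; V_b = V_low + 2675·LSB = 0.66875 V.

[0.66850 V, 0.66875 V)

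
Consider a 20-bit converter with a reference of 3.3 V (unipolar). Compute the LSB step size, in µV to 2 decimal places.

3.15 µV

Full-scale span = 3.3 V.
LSB = 3.3 / 2^20 = 3.3 / 1048576 = 3.14713e-06 V = 3.15 µV.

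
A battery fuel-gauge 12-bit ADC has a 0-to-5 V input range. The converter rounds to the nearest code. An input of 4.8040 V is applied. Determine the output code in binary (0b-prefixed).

code 0b111101011111 (decimal 3935)

Full-scale span = 5 V; LSB = 5/2^12 = 1.221 mV.
(4.8040 − 0) / 0.0012207 = 3935.437 LSBs.
round(3935.437) = 3935.
In binary (0b-prefixed): 0b111101011111.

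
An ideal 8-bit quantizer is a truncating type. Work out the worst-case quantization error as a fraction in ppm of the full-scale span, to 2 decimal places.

3906.25 ppm

Truncating → worst-case error = 1 LSB = V_FS/2^8, so 1e+06/256 = 3906.25 ppm of full scale.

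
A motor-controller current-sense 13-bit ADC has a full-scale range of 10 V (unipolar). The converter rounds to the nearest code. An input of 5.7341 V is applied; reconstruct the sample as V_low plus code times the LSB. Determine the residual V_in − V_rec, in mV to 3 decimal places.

LSB = 10/2^13 = 1.221 mV.
Scaled input = 4697.3747 LSBs, so code = 4697.
V_rec = 0 + 4697·0.0012207 = 5.7336426 V.
V_in − V_rec = 0.000457422 V = 0.457 mV.

0.457 mV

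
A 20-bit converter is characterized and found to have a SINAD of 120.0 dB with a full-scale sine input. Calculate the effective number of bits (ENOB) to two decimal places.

ENOB = (SINAD − 1.76) / 6.02 = (120.0 − 1.76)/6.02 = 19.641.

19.64 bits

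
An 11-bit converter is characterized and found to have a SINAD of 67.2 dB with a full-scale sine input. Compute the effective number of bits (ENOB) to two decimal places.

ENOB = (SINAD − 1.76) / 6.02 = (67.2 − 1.76)/6.02 = 10.870.

10.87 bits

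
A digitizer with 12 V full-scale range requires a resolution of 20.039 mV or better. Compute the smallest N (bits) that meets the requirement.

Number of steps required ≥ 12 V / 20.039 mV = 598.83.
Need 2^N ≥ 598.83; 2^9 = 512, 2^10 = 1024.
Minimum N = 10.

10 bits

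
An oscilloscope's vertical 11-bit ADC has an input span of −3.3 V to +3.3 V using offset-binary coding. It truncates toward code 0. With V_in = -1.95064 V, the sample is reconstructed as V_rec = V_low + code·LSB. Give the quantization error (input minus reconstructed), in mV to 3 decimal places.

One LSB is 6.6 V / 2048 = 3.223 mV.
Scaled input = 418.7105 LSBs, so code = 418.
Reconstructed: -1.9529297 V.
V_in − V_rec = 0.00228969 V = 2.290 mV.

2.290 mV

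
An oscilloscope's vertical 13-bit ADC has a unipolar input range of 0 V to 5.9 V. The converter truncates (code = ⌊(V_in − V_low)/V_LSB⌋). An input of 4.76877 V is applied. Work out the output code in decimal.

LSB = 5.9 V / 8192 = 0.720 mV.
(4.76877 − 0) / 0.000720215 = 6621.316 LSBs.
So the output code is 6621.

code 6621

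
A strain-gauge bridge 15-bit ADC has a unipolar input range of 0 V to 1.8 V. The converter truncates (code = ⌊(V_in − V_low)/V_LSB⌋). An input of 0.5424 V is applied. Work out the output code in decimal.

code 9874

Full-scale span = 1.8 V; LSB = 1.8/2^15 = 54.93 µV.
Input sits at 9874.091 steps above V_low.
So the output code is 9874.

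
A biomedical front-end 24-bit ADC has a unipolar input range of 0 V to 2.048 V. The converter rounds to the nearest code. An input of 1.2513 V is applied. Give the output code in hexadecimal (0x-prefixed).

LSB = 2.048 V / 16777216 = 0.12 µV.
(1.2513 − 0) / 1.2207e-07 = 10250649.600 LSBs.
round(10250649.600) = 10250650.
In hexadecimal (0x-prefixed): 0x9C699A.

code 0x9C699A (decimal 10250650)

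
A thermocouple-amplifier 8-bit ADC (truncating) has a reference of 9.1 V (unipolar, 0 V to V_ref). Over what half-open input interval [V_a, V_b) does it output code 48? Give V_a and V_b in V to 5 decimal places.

LSB = 9.1/2^8 = 35.547 mV.
V_a = V_low + 48·LSB = 1.70625 V; V_b = V_low + 49·LSB = 1.7418 V.

[1.70625 V, 1.74180 V)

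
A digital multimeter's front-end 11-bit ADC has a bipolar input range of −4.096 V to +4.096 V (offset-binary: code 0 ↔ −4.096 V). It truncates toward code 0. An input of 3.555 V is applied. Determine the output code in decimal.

code 1912

Full-scale span = 8.192 V; LSB = 8.192/2^11 = 4.000 mV.
(3.555 − (−4.096)) / 0.004 = 1912.750 LSBs.
Floor → code 1912.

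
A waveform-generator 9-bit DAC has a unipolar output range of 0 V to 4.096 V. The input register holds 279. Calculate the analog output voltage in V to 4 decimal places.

LSB = 4.096 V / 2^9 = 8.000 mV.
V_out = 0 + 279 × 0.008 V = 2.232 V.

2.2320 V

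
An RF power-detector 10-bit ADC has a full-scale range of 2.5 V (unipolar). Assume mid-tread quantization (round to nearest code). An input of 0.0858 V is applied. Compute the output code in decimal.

With 1024 levels over 2.5 V, one step is 2.441 mV.
(V_in − V_low)/LSB = (0.0858 − 0) / 0.00244141 = 35.144.
Round → code 35.

code 35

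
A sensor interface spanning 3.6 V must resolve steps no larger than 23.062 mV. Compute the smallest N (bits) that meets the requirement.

8 bits

Number of steps required ≥ 3.6 V / 23.062 mV = 156.10.
Need 2^N ≥ 156.10; 2^7 = 128, 2^8 = 256.
Minimum N = 8.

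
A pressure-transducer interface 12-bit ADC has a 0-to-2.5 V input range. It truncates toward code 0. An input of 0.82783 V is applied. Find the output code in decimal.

code 1356

Full-scale span = 2.5 V; LSB = 2.5/2^12 = 0.610 mV.
(0.82783 − 0) / 0.000610352 = 1356.317 LSBs.
Floor → code 1356.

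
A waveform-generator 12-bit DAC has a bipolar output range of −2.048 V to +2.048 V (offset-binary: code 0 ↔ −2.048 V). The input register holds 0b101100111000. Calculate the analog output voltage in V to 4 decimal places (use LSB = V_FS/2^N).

0.8240 V

LSB = 4.096 V / 2^12 = 1.000 mV.
Code 0b101100111000 = 2872 decimal.
V_out = (−2.048) + 2872 × 0.001 V = 0.824 V.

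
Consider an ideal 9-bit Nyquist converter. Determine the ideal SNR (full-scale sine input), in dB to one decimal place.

SNR ≈ 6.02·N + 1.76 dB = 6.02·9 + 1.76 = 55.94 dB.

55.9 dB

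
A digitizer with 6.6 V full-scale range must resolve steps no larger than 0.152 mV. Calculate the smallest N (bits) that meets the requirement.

16 bits

Number of steps required ≥ 6.6 V / 0.152 mV = 43421.05.
Need 2^N ≥ 43421.05; 2^15 = 32768, 2^16 = 65536.
Minimum N = 16.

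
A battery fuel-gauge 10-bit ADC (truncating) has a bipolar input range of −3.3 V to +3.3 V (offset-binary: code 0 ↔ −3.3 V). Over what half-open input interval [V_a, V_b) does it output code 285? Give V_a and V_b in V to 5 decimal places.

[-1.46309 V, -1.45664 V)

LSB = 6.6/2^10 = 6.445 mV.
V_a = V_low + 285·LSB = -1.46309 V; V_b = V_low + 286·LSB = -1.45664 V.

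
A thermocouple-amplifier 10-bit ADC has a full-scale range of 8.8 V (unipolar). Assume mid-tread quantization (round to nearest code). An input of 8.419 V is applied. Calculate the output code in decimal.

code 980

Full-scale span = 8.8 V; LSB = 8.8/2^10 = 8.594 mV.
(V_in − V_low)/LSB = (8.419 − 0) / 0.00859375 = 979.665.
Round → code 980.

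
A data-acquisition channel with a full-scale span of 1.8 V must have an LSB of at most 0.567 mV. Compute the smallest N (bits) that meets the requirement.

12 bits

Number of steps required ≥ 1.8 V / 0.567 mV = 3174.60.
Need 2^N ≥ 3174.60; 2^11 = 2048, 2^12 = 4096.
Minimum N = 12.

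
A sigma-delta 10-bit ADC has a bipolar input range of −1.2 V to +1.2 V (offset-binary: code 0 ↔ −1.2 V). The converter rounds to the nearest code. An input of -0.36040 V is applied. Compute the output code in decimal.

With 1024 levels over 2.4 V, one step is 2.344 mV.
(V_in − V_low)/LSB = (-0.36040 − (−1.2)) / 0.00234375 = 358.229.
round(358.229) = 358.

code 358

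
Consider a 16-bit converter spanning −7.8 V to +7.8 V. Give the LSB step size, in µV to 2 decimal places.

Full-scale span = 15.6 V.
LSB = 15.6 / 2^16 = 15.6 / 65536 = 0.000238037 V = 238.04 µV.

238.04 µV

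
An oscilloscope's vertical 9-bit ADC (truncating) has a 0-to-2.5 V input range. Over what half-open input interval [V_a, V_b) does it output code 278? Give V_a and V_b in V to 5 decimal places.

[1.35742 V, 1.36230 V)

LSB = 2.5/2^9 = 4.883 mV.
V_a = V_low + 278·LSB = 1.35742 V; V_b = V_low + 279·LSB = 1.3623 V.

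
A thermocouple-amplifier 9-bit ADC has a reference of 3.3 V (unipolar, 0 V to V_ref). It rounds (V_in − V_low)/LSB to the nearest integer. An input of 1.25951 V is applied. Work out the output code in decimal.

code 195

With 512 levels over 3.3 V, one step is 6.445 mV.
Input sits at 195.415 steps above V_low.
So the output code is 195.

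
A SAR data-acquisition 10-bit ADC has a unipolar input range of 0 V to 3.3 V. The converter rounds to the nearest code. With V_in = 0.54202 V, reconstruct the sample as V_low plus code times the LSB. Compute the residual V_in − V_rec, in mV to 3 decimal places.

0.614 mV

One LSB is 3.3 V / 1024 = 3.223 mV.
Scaled input = 168.1904 LSBs, so code = 168.
V_rec = 0 + 168·0.00322266 = 0.54140625 V.
Difference: 0.00061375 V → 0.614 mV.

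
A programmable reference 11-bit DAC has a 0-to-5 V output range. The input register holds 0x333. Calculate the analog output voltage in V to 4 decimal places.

LSB = 5 V / 2^11 = 2.441 mV.
Code 0x333 = 819 decimal.
V_out = 0 + 819 × 0.00244141 V = 1.99951 V.

1.9995 V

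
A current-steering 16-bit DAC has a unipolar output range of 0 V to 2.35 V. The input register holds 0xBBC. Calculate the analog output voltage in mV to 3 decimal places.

LSB = 2.35 V / 2^16 = 35.86 µV.
Code 0xBBC = 3004 decimal.
V_out = 0 + 3004 × 3.58582e-05 V = 0.107718 V.
= 107.718 mV.

107.718 mV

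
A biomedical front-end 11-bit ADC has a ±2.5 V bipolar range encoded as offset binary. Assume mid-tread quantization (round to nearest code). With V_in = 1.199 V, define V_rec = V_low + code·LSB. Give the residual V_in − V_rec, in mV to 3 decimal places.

Step size: 5 V ÷ 2^11 = 2.441 mV.
(1.199 − (−2.5))/0.00244141 = 1515.1104; round gives code 1515.
Code 1515 maps back to (−2.5) + 1515×0.00244141 V = 1.1987305 V.
Error = 1.199 − 1.1987305 = 0.000269531 V = 0.270 mV.

0.270 mV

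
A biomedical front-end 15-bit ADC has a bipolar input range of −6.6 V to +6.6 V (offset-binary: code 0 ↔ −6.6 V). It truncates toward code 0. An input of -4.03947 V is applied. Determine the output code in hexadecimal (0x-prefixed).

Full-scale span = 13.2 V; LSB = 13.2/2^15 = 402.83 µV.
(-4.03947 − (−6.6)) / 0.000402832 = 6356.322 LSBs.
Floor → code 6356.
In hexadecimal (0x-prefixed): 0x18D4.

code 0x18D4 (decimal 6356)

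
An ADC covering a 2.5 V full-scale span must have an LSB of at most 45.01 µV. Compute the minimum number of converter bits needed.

16 bits

Number of steps required ≥ 2.5 V / 45.01 µV = 55543.21.
Need 2^N ≥ 55543.21; 2^15 = 32768, 2^16 = 65536.
Minimum N = 16.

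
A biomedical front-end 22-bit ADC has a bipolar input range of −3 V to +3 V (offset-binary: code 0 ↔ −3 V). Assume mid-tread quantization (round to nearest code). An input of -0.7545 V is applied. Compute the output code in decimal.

code 1569718

LSB = 6 V / 4194304 = 1.43 µV.
(V_in − V_low)/LSB = (-0.7545 − (−3)) / 1.43051e-06 = 1569718.272.
round(1569718.272) = 1569718.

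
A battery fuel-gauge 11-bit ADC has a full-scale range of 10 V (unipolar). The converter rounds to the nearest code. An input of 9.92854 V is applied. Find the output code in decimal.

code 2033

Full-scale span = 10 V; LSB = 10/2^11 = 4.883 mV.
(9.92854 − 0) / 0.00488281 = 2033.365 LSBs.
Round → code 2033.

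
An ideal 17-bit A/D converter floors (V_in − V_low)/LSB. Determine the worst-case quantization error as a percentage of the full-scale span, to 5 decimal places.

0.00076 %

Truncating → worst-case error = 1 LSB = V_FS/2^17, so 100/131072 = 0.000762939 % of full scale.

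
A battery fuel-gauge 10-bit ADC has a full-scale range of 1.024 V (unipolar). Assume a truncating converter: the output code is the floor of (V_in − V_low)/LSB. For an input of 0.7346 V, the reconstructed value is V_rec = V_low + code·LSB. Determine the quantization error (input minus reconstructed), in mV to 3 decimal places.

LSB = 1.024/2^10 = 1.000 mV.
Scaled input = 734.6000 LSBs, so code = 734.
V_rec = 0 + 734·0.001 = 0.734 V.
Error = 0.7346 − 0.734 = 0.0006 V = 0.600 mV.

0.600 mV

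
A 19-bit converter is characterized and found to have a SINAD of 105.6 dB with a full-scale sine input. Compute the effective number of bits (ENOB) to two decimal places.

17.25 bits

ENOB = (SINAD − 1.76) / 6.02 = (105.6 − 1.76)/6.02 = 17.249.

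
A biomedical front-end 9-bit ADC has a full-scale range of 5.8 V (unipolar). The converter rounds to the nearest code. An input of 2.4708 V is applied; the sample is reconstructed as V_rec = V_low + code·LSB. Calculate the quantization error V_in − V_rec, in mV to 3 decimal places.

One LSB is 5.8 V / 512 = 11.328 mV.
Scaled input = 218.1120 LSBs, so code = 218.
Reconstructed: 2.4695313 V.
V_in − V_rec = 0.00126875 V = 1.269 mV.

1.269 mV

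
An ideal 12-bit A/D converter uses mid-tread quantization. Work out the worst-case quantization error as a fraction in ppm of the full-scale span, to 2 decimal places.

Rounding → worst-case error = ½ LSB = V_FS/2^13, so 1e+06/8192 = 122.07 ppm of full scale.

122.07 ppm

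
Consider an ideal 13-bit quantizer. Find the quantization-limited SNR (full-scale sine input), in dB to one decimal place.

SNR ≈ 6.02·N + 1.76 dB = 6.02·13 + 1.76 = 80.02 dB.

80.0 dB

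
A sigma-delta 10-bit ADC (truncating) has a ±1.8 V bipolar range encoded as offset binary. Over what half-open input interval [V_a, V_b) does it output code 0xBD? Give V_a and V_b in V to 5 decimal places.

LSB = 3.6/2^10 = 3.516 mV.
Code 0xBD = 189 decimal.
V_a = V_low + 189·LSB = -1.13555 V; V_b = V_low + 190·LSB = -1.13203 V.

[-1.13555 V, -1.13203 V)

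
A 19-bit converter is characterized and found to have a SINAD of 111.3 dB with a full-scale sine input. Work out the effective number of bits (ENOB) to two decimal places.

ENOB = (SINAD − 1.76) / 6.02 = (111.3 − 1.76)/6.02 = 18.196.

18.20 bits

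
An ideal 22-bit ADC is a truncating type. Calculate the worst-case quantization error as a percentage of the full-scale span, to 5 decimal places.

0.00002 %

Truncating → worst-case error = 1 LSB = V_FS/2^22, so 100/4194304 = 2.38419e-05 % of full scale.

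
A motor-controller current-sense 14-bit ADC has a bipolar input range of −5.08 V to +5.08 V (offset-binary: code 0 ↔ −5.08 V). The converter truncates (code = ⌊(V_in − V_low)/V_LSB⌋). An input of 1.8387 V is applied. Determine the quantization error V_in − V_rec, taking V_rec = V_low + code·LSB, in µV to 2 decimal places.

One LSB is 10.16 V / 16384 = 0.620 mV.
Scaled input = 11157.0847 LSBs, so code = 11157.
Code 11157 maps back to (−5.08) + 11157×0.000620117 V = 1.8386475 V.
Difference: 5.25391e-05 V → 52.54 µV.

52.54 µV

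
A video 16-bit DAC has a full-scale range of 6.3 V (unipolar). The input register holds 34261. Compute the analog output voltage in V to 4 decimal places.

LSB = 6.3 V / 2^16 = 96.13 µV.
V_out = 0 + 34261 × 9.61304e-05 V = 3.29352 V.

3.2935 V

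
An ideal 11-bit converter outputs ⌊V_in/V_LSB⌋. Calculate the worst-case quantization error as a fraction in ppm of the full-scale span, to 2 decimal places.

Truncating → worst-case error = 1 LSB = V_FS/2^11, so 1e+06/2048 = 488.281 ppm of full scale.

488.28 ppm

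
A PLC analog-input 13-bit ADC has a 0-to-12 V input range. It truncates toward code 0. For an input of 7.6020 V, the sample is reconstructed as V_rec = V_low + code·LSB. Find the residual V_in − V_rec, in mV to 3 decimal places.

0.926 mV

LSB = 12/2^13 = 1.465 mV.
(V_in − V_low)/LSB = (7.6020 − 0)/0.00146484 = 5189.6320 → code 5189 (floor).
Reconstructed: 7.6010742 V.
Difference: 0.000925781 V → 0.926 mV.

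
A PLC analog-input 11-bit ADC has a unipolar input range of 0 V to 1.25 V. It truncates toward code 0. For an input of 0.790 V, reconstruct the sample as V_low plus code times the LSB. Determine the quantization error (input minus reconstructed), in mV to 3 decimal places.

LSB = 1.25/2^11 = 0.610 mV.
(V_in − V_low)/LSB = (0.790 − 0)/0.000610352 = 1294.3360 → code 1294 (floor).
Reconstructed: 0.78979492 V.
Difference: 0.000205078 V → 0.205 mV.

0.205 mV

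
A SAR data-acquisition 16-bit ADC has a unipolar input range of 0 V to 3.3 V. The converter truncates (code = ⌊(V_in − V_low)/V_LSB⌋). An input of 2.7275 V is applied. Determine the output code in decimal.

code 54166

With 65536 levels over 3.3 V, one step is 50.35 µV.
Input sits at 54166.497 steps above V_low.
So the output code is 54166.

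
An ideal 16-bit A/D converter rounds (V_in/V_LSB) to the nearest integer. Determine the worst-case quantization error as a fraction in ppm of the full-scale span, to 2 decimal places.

Rounding → worst-case error = ½ LSB = V_FS/2^17, so 1e+06/131072 = 7.62939 ppm of full scale.

7.63 ppm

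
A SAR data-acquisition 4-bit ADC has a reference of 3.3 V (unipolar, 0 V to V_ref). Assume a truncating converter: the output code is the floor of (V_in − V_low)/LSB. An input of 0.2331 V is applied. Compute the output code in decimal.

code 1

LSB = 3.3 V / 16 = 206.250 mV.
(V_in − V_low)/LSB = (0.2331 − 0) / 0.20625 = 1.130.
So the output code is 1.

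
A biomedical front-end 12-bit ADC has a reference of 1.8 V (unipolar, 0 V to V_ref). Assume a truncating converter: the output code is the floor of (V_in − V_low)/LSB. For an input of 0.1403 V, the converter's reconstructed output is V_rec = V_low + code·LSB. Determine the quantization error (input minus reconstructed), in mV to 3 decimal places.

0.114 mV

One LSB is 1.8 V / 4096 = 439.45 µV.
Scaled input = 319.2604 LSBs, so code = 319.
Code 319 maps back to 0 + 319×0.000439453 V = 0.14018555 V.
Difference: 0.000114453 V → 0.114 mV.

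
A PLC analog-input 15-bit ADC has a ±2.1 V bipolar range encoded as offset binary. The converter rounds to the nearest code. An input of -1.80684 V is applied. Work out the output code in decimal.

code 2287

With 32768 levels over 4.2 V, one step is 128.17 µV.
(V_in − V_low)/LSB = (-1.80684 − (−2.1)) / 0.000128174 = 2287.206.
So the output code is 2287.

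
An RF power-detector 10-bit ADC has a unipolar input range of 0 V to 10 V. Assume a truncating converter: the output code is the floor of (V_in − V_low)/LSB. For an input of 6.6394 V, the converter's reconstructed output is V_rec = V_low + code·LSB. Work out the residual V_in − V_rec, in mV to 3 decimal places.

Step size: 10 V ÷ 2^10 = 9.766 mV.
(V_in − V_low)/LSB = (6.6394 − 0)/0.00976562 = 679.8746 → code 679 (floor).
Code 679 maps back to 0 + 679×0.00976562 V = 6.6308594 V.
Difference: 0.00854062 V → 8.541 mV.

8.541 mV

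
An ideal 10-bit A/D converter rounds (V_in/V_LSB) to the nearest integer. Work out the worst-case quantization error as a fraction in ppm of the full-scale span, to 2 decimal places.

488.28 ppm

Rounding → worst-case error = ½ LSB = V_FS/2^11, so 1e+06/2048 = 488.281 ppm of full scale.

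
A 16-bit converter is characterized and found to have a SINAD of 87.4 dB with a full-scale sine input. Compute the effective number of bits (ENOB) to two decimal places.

14.23 bits

ENOB = (SINAD − 1.76) / 6.02 = (87.4 − 1.76)/6.02 = 14.226.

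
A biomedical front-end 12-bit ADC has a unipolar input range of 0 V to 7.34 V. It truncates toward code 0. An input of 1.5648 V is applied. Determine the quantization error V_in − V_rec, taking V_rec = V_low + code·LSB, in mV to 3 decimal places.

0.391 mV

One LSB is 7.34 V / 4096 = 1.792 mV.
Scaled input = 873.2181 LSBs, so code = 873.
Code 873 maps back to 0 + 873×0.00179199 V = 1.5644092 V.
V_in − V_rec = 0.00039082 V = 0.391 mV.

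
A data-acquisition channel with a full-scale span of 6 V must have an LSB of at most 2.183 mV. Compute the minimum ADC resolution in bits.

12 bits

Number of steps required ≥ 6 V / 2.183 mV = 2748.51.
Need 2^N ≥ 2748.51; 2^11 = 2048, 2^12 = 4096.
Minimum N = 12.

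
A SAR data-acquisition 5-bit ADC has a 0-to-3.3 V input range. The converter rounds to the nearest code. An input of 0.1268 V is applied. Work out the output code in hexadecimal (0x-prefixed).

code 0x1 (decimal 1)

LSB = 3.3 V / 32 = 103.125 mV.
(V_in − V_low)/LSB = (0.1268 − 0) / 0.103125 = 1.230.
So the output code is 1.
In hexadecimal (0x-prefixed): 0x1.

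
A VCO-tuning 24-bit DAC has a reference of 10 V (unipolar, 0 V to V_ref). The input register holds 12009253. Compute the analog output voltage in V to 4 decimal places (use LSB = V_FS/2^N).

7.1581 V

LSB = 10 V / 2^24 = 0.60 µV.
V_out = 0 + 12009253 × 5.96046e-07 V = 7.15807 V.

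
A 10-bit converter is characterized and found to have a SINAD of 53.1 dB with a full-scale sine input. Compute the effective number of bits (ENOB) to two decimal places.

8.53 bits

ENOB = (SINAD − 1.76) / 6.02 = (53.1 − 1.76)/6.02 = 8.528.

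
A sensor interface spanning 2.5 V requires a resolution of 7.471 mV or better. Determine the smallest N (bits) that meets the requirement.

Number of steps required ≥ 2.5 V / 7.471 mV = 334.63.
Need 2^N ≥ 334.63; 2^8 = 256, 2^9 = 512.
Minimum N = 9.

9 bits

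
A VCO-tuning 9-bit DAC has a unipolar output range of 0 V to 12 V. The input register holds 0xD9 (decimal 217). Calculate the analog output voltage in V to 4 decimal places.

LSB = 12 V / 2^9 = 23.438 mV.
Code 0xD9 = 217 decimal.
V_out = 0 + 217 × 0.0234375 V = 5.08594 V.

5.0859 V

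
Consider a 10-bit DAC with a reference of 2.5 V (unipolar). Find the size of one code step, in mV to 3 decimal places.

2.441 mV

Full-scale span = 2.5 V.
LSB = 2.5 / 2^10 = 2.5 / 1024 = 0.00244141 V = 2.441 mV.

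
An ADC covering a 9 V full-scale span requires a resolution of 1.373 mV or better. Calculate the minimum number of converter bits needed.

Number of steps required ≥ 9 V / 1.373 mV = 6554.99.
Need 2^N ≥ 6554.99; 2^12 = 4096, 2^13 = 8192.
Minimum N = 13.

13 bits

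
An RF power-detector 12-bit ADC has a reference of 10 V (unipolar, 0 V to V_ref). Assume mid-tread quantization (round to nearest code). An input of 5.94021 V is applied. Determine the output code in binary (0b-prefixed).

code 0b100110000001 (decimal 2433)

Full-scale span = 10 V; LSB = 10/2^12 = 2.441 mV.
(5.94021 − 0) / 0.00244141 = 2433.110 LSBs.
So the output code is 2433.
In binary (0b-prefixed): 0b100110000001.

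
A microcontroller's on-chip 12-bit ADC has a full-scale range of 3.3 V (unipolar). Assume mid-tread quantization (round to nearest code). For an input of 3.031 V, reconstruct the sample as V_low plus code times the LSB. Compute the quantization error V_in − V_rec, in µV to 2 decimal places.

LSB = 3.3/2^12 = 0.806 mV.
(V_in − V_low)/LSB = (3.031 − 0)/0.000805664 = 3762.1139 → code 3762 (round).
V_rec = 0 + 3762·0.000805664 = 3.0309082 V.
Difference: 9.17969e-05 V → 91.80 µV.

91.80 µV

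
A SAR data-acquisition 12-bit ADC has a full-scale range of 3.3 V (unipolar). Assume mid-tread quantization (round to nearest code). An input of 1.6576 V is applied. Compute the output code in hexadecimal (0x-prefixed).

Full-scale span = 3.3 V; LSB = 3.3/2^12 = 0.806 mV.
Input sits at 2057.433 steps above V_low.
Round → code 2057.
In hexadecimal (0x-prefixed): 0x809.

code 0x809 (decimal 2057)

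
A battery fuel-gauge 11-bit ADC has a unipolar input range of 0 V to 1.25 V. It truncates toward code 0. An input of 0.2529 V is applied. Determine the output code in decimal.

code 414

With 2048 levels over 1.25 V, one step is 0.610 mV.
Input sits at 414.351 steps above V_low.
⌊·⌋(414.351) = 414.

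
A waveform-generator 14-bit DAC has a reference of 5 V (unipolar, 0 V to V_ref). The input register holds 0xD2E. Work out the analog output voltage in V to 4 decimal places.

LSB = 5 V / 2^14 = 305.18 µV.
Code 0xD2E = 3374 decimal.
V_out = 0 + 3374 × 0.000305176 V = 1.02966 V.

1.0297 V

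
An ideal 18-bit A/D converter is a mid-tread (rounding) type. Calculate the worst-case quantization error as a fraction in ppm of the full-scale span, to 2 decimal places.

1.91 ppm

Rounding → worst-case error = ½ LSB = V_FS/2^19, so 1e+06/524288 = 1.90735 ppm of full scale.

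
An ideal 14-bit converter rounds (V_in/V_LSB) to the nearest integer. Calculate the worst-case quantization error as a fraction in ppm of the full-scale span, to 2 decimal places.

30.52 ppm

Rounding → worst-case error = ½ LSB = V_FS/2^15, so 1e+06/32768 = 30.5176 ppm of full scale.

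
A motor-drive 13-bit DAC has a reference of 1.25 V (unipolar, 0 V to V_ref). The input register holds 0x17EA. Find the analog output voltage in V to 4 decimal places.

LSB = 1.25 V / 2^13 = 152.59 µV.
Code 0x17EA = 6122 decimal.
V_out = 0 + 6122 × 0.000152588 V = 0.934143 V.

0.9341 V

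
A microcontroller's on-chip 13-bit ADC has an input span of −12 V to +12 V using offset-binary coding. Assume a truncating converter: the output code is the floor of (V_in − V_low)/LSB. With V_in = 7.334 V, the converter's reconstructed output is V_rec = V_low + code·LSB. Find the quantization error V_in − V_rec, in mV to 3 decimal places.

Step size: 24 V ÷ 2^13 = 2.930 mV.
(7.334 − (−12))/0.00292969 = 6599.3387; ⌊·⌋ gives code 6599.
V_rec = (−12) + 6599·0.00292969 = 7.3330078 V.
V_in − V_rec = 0.000992188 V = 0.992 mV.

0.992 mV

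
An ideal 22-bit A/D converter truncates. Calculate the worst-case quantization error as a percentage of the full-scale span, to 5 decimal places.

0.00002 %

Truncating → worst-case error = 1 LSB = V_FS/2^22, so 100/4194304 = 2.38419e-05 % of full scale.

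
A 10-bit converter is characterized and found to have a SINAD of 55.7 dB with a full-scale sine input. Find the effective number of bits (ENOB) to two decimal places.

ENOB = (SINAD − 1.76) / 6.02 = (55.7 − 1.76)/6.02 = 8.960.

8.96 bits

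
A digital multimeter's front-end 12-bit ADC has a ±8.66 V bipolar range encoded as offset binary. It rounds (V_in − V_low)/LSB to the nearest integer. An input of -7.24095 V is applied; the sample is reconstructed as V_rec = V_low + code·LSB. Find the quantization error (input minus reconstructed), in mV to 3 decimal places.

-1.731 mV

Step size: 17.32 V ÷ 2^12 = 4.229 mV.
(-7.24095 − (−8.66))/0.00422852 = 335.5906; round gives code 336.
Code 336 maps back to (−8.66) + 336×0.00422852 V = -7.2392188 V.
V_in − V_rec = -0.00173125 V = -1.731 mV.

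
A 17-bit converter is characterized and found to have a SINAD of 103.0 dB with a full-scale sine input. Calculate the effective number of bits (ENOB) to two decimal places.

16.82 bits

ENOB = (SINAD − 1.76) / 6.02 = (103.0 − 1.76)/6.02 = 16.817.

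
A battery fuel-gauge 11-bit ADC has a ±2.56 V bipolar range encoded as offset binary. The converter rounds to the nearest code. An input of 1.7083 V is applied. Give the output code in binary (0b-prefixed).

With 2048 levels over 5.12 V, one step is 2.500 mV.
Input sits at 1707.320 steps above V_low.
So the output code is 1707.
In binary (0b-prefixed): 0b11010101011.

code 0b11010101011 (decimal 1707)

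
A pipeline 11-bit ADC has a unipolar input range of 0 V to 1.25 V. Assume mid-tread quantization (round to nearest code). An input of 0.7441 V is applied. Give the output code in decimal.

With 2048 levels over 1.25 V, one step is 0.610 mV.
Input sits at 1219.133 steps above V_low.
round(1219.133) = 1219.

code 1219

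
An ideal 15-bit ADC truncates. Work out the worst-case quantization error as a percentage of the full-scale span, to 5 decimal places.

0.00305 %

Truncating → worst-case error = 1 LSB = V_FS/2^15, so 100/32768 = 0.00305176 % of full scale.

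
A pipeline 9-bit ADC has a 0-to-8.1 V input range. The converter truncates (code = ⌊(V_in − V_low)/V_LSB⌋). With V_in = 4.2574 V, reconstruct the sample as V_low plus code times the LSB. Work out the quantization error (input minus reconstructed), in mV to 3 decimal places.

1.736 mV

Step size: 8.1 V ÷ 2^9 = 15.820 mV.
Scaled input = 269.1097 LSBs, so code = 269.
Code 269 maps back to 0 + 269×0.0158203 V = 4.2556641 V.
Difference: 0.00173594 V → 1.736 mV.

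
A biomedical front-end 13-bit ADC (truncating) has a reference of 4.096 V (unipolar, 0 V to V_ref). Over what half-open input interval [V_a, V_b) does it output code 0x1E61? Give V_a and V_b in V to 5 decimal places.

LSB = 4.096/2^13 = 0.500 mV.
Code 0x1E61 = 7777 decimal.
V_a = V_low + 7777·LSB = 3.8885 V; V_b = V_low + 7778·LSB = 3.889 V.

[3.88850 V, 3.88900 V)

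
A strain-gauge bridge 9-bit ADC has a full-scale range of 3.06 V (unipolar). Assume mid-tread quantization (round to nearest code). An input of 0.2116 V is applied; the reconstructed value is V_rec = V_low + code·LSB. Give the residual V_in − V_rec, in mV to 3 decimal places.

One LSB is 3.06 V / 512 = 5.977 mV.
Scaled input = 35.4050 LSBs, so code = 35.
Reconstructed: 0.20917969 V.
Difference: 0.00242031 V → 2.420 mV.

2.420 mV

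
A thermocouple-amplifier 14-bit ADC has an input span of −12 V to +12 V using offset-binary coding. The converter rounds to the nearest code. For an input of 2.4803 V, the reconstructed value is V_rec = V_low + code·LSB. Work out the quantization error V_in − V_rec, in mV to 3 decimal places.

LSB = 24/2^14 = 1.465 mV.
Scaled input = 9885.2181 LSBs, so code = 9885.
V_rec = (−12) + 9885·0.00146484 = 2.4799805 V.
Difference: 0.000319531 V → 0.320 mV.

0.320 mV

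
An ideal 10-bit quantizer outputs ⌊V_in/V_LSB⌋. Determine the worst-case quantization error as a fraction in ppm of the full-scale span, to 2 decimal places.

976.56 ppm

Truncating → worst-case error = 1 LSB = V_FS/2^10, so 1e+06/1024 = 976.562 ppm of full scale.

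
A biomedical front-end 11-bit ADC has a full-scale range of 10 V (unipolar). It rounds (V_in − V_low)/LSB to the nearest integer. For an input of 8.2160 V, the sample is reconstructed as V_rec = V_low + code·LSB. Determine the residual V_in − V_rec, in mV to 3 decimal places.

-1.773 mV

LSB = 10/2^11 = 4.883 mV.
Scaled input = 1682.6368 LSBs, so code = 1683.
Code 1683 maps back to 0 + 1683×0.00488281 V = 8.2177734 V.
Difference: -0.00177344 V → -1.773 mV.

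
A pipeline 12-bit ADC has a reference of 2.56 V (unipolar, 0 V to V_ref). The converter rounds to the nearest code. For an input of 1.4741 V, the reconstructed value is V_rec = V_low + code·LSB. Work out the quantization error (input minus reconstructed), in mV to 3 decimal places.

-0.275 mV

LSB = 2.56/2^12 = 0.625 mV.
(V_in − V_low)/LSB = (1.4741 − 0)/0.000625 = 2358.5600 → code 2359 (round).
V_rec = 0 + 2359·0.000625 = 1.474375 V.
V_in − V_rec = -0.000275 V = -0.275 mV.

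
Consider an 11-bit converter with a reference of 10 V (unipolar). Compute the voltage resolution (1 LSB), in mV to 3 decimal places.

4.883 mV

Full-scale span = 10 V.
LSB = 10 / 2^11 = 10 / 2048 = 0.00488281 V = 4.883 mV.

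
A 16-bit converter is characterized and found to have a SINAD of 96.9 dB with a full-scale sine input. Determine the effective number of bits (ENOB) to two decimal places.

15.80 bits

ENOB = (SINAD − 1.76) / 6.02 = (96.9 − 1.76)/6.02 = 15.804.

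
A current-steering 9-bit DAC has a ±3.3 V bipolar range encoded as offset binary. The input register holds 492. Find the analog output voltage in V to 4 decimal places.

3.0422 V

LSB = 6.6 V / 2^9 = 12.891 mV.
V_out = (−3.3) + 492 × 0.0128906 V = 3.04219 V.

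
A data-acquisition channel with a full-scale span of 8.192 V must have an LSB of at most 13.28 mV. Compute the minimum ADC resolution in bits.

10 bits

Number of steps required ≥ 8.192 V / 13.28 mV = 616.87.
Need 2^N ≥ 616.87; 2^9 = 512, 2^10 = 1024.
Minimum N = 10.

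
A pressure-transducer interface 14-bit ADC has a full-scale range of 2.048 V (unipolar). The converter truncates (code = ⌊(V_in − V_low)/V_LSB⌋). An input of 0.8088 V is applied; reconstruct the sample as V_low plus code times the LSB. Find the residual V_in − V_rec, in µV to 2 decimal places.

50.00 µV

LSB = 2.048/2^14 = 125.00 µV.
(0.8088 − 0)/0.000125 = 6470.4000; ⌊·⌋ gives code 6470.
V_rec = 0 + 6470·0.000125 = 0.80875 V.
V_in − V_rec = 5e-05 V = 50.00 µV.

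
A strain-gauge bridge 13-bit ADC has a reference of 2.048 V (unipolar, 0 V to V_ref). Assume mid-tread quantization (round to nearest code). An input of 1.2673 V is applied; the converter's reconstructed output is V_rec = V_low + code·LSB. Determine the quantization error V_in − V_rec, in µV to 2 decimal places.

LSB = 2.048/2^13 = 250.00 µV.
(1.2673 − 0)/0.00025 = 5069.2000; round gives code 5069.
Code 5069 maps back to 0 + 5069×0.00025 V = 1.26725 V.
V_in − V_rec = 5e-05 V = 50.00 µV.

50.00 µV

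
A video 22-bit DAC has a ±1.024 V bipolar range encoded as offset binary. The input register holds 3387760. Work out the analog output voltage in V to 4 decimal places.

LSB = 2.048 V / 2^22 = 0.49 µV.
V_out = (−1.024) + 3387760 × 4.88281e-07 V = 0.63018 V.

0.6302 V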